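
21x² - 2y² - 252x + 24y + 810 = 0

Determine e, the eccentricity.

Collect terms: 21(x² - 12x) -2(y² - 12y) = -810
Completing the square gives 21(x - 6)² -2(y - 6)² = -810 + 756 - 72 = -126.
Divide through by -126 to get (y - 6)²/63 - (x - 6)²/6 = 1.
Hyperbola, center (6, 6), transverse axis vertical; a² = 63, b² = 6.
c² = a² + b² = 69, so c = √69.
e = c/a = √69/3√7 = √483/21.

e = √483/21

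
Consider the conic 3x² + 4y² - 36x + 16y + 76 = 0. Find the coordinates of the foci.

(4, -2) and (8, -2)

Collect terms: 3(x² - 12x) + 4(y² + 4y) = -76
Complete the square: 3(x - 6)² + 4(y + 2)² = -76 + 108 + 16 = 48
Divide through by 48 to get (x - 6)²/16 + (y + 2)²/12 = 1.
Ellipse, center (6, -2), major axis horizontal; a² = 16, b² = 12.
c² = a² - b² = 16 - 12 = 4, so c = 2.
Foci lie on the horizontal axis through the center: (h ± c, k).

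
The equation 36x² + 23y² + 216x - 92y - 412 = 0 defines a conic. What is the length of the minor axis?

Rearranging, 36(x² + 6x) + 23(y² - 4y) = 412.
Complete the square in x and y: 36(x + 3)² + 23(y - 2)² = 412 + 324 + 92 = 828
Divide by 828: (x + 3)²/23 + (y - 2)²/36 = 1
Ellipse, center (-3, 2), major axis vertical; a² = 36, b² = 23.
b² = 23 so b = √23; the minor axis has length 2b = 2√23.

2√23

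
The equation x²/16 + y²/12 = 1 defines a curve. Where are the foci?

(-2, 0) and (2, 0)

Center (0, 0). The larger denominator 16 sits under the x-term, so the major axis is horizontal; a² = 16, b² = 12.
c² = a² - b² = 16 - 12 = 4, so c = 2.
Foci lie on the horizontal axis through the center: (h ± c, k).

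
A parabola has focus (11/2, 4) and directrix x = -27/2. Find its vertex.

The vertex is the midpoint between the focus and the directrix along the axis of symmetry.
Axis is horizontal (directrix is vertical). Vertex x-coordinate = (11/2 + (-27/2))/2 = -4; y-coordinate = 4.

(-4, 4)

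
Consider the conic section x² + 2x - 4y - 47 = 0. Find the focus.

(-1, -11)

Only x is squared. Complete the square in x: (x + 1)² = 4(y + 12).
Vertex (-1, -12); 4p = 4 so p = 1. Opens up.
Focus is p units from the vertex along the axis: (h, k + p).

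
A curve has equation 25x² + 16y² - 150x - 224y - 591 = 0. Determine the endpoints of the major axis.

Group the x- and y-terms: 25(x² - 6x) + 16(y² - 14y) = 591
Completing the square gives 25(x - 3)² + 16(y - 7)² = 591 + 225 + 784 = 1600.
Dividing both sides by 1600: (x - 3)²/64 + (y - 7)²/100 = 1
Ellipse, center (3, 7), major axis vertical; a² = 100, b² = 64.
a = 10. Vertices at (h, k ± a).

(3, -3) and (3, 17)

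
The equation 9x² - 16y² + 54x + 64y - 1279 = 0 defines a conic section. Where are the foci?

(-18, 2) and (12, 2)

Rearranging, 9(x² + 6x) -16(y² - 4y) = 1279.
Complete the square in x and y: 9(x + 3)² -16(y - 2)² = 1279 + 81 - 64 = 1296
Divide by 1296: (x + 3)²/144 - (y - 2)²/81 = 1
Hyperbola, center (-3, 2), transverse axis horizontal; a² = 144, b² = 81.
c² = a² + b² = 144 + 81 = 225, so c = 15.
Foci lie on the horizontal axis through the center: (h ± c, k).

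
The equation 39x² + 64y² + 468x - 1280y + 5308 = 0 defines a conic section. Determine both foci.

(-11, 10) and (-1, 10)

39(x² + 12x) + 64(y² - 20y) = -5308
Completing the square gives 39(x + 6)² + 64(y - 10)² = -5308 + 1404 + 6400 = 2496.
Divide through by 2496 to get (x + 6)²/64 + (y - 10)²/39 = 1.
Ellipse, center (-6, 10), major axis horizontal; a² = 64, b² = 39.
c² = a² - b² = 64 - 39 = 25, so c = 5.
Foci lie on the horizontal axis through the center: (h ± c, k).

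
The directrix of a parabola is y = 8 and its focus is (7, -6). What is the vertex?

The vertex is the midpoint between the focus and the directrix along the axis of symmetry.
Axis is vertical (directrix is horizontal). Vertex y-coordinate = (-6 + 8)/2 = 1; x-coordinate = 7.

(7, 1)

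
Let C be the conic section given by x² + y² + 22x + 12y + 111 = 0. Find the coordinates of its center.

Group: (x² + 22x) + (y² + 12y) = -111
Complete the square in x and y: (x + 11)² + (y + 6)² = -111 + 121 + 36 = 46
So (x + 11)² + (y + 6)² = 46.
Circle centered at (-11, -6) with r² = 46.

(-11, -6)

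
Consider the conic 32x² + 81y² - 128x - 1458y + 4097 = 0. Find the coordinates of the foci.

Collect terms: 32(x² - 4x) + 81(y² - 18y) = -4097
Completing the square gives 32(x - 2)² + 81(y - 9)² = -4097 + 128 + 6561 = 2592.
Divide by 2592: (x - 2)²/81 + (y - 9)²/32 = 1
Ellipse, center (2, 9), major axis horizontal; a² = 81, b² = 32.
c² = a² - b² = 81 - 32 = 49, so c = 7.
Foci lie on the horizontal axis through the center: (h ± c, k).

(-5, 9) and (9, 9)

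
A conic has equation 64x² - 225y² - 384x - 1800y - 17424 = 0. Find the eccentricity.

e = 17/15

Group: 64(x² - 6x) -225(y² + 8y) = 17424
64(x - 3)² -225(y + 4)² = 17424 + 576 - 3600 = 14400
Divide through by 14400 to get (x - 3)²/225 - (y + 4)²/64 = 1.
Hyperbola, center (3, -4), transverse axis horizontal; a² = 225, b² = 64.
c² = a² + b² = 289, so c = 17.
e = c/a = 17/15.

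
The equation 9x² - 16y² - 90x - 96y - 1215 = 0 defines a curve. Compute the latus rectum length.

27/2

Collect terms: 9(x² - 10x) -16(y² + 6y) = 1215
Complete the square in x and y: 9(x - 5)² -16(y + 3)² = 1215 + 225 - 144 = 1296
Dividing both sides by 1296: (x - 5)²/144 - (y + 3)²/81 = 1
Hyperbola, center (5, -3), transverse axis horizontal; a² = 144, b² = 81.
Latus rectum length = 2b²/a = 2·81/12 = 27/2.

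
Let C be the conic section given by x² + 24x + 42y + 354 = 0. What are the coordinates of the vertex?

(-12, -5)

Only x is squared. Complete the square in x: (x + 12)² = -42(y + 5).
Vertex (-12, -5); 4p = -42 so p = -21/2. Opens down.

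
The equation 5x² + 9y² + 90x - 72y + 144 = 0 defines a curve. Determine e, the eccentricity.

e = 2/3

Rearranging, 5(x² + 18x) + 9(y² - 8y) = -144.
Complete the square in x and y: 5(x + 9)² + 9(y - 4)² = -144 + 405 + 144 = 405
Divide by 405: (x + 9)²/81 + (y - 4)²/45 = 1
Ellipse, center (-9, 4), major axis horizontal; a² = 81, b² = 45.
c² = a² - b² = 36, so c = 6.
e = c/a = 6/9 = 2/3.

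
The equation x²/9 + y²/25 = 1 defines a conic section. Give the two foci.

(0, -4) and (0, 4)

Center (0, 0). The larger denominator 25 sits under the y-term, so the major axis is vertical; a² = 25, b² = 9.
c² = a² - b² = 25 - 9 = 16, so c = 4.
Foci lie on the vertical axis through the center: (h, k ± c).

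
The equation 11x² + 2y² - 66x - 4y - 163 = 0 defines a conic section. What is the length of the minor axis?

4√6

Collect terms: 11(x² - 6x) + 2(y² - 2y) = 163
Complete the square in x and y: 11(x - 3)² + 2(y - 1)² = 163 + 99 + 2 = 264
Divide through by 264 to get (x - 3)²/24 + (y - 1)²/132 = 1.
Ellipse, center (3, 1), major axis vertical; a² = 132, b² = 24.
b² = 24 so b = 2√6; the minor axis has length 2b = 4√6.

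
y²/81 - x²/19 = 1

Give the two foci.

Center (0, 0). The positive term is the y-term, so the transverse axis is vertical; a² = 81, b² = 19.
c² = a² + b² = 81 + 19 = 100, so c = 10.
Foci lie on the vertical axis through the center: (h, k ± c).

(0, -10) and (0, 10)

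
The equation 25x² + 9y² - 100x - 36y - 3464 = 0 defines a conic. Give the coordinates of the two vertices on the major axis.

Group: 25(x² - 4x) + 9(y² - 4y) = 3464
25(x - 2)² + 9(y - 2)² = 3464 + 100 + 36 = 3600
Divide by 3600: (x - 2)²/144 + (y - 2)²/400 = 1
Ellipse, center (2, 2), major axis vertical; a² = 400, b² = 144.
a = 20. Vertices at (h, k ± a).

(2, -18) and (2, 22)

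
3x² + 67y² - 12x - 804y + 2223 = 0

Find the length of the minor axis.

Collect terms: 3(x² - 4x) + 67(y² - 12y) = -2223
Complete the square in x and y: 3(x - 2)² + 67(y - 6)² = -2223 + 12 + 2412 = 201
Dividing both sides by 201: (x - 2)²/67 + (y - 6)²/3 = 1
Ellipse, center (2, 6), major axis horizontal; a² = 67, b² = 3.
b² = 3 so b = √3; the minor axis has length 2b = 2√3.

2√3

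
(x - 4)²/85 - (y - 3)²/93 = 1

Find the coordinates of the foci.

(4 - √178, 3) and (4 + √178, 3)

Center (4, 3). The positive term is the x-term, so the transverse axis is horizontal; a² = 85, b² = 93.
c² = a² + b² = 85 + 93 = 178, so c = √178.
Foci lie on the horizontal axis through the center: (h ± c, k).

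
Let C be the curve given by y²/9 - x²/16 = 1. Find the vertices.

Center (0, 0). The positive term is the y-term, so the transverse axis is vertical; a² = 9, b² = 16.
a = 3. Vertices at (h, k ± a).

(0, -3) and (0, 3)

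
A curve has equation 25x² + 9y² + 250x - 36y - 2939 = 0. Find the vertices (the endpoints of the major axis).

Collect terms: 25(x² + 10x) + 9(y² - 4y) = 2939
25(x + 5)² + 9(y - 2)² = 2939 + 625 + 36 = 3600
Divide by 3600: (x + 5)²/144 + (y - 2)²/400 = 1
Ellipse, center (-5, 2), major axis vertical; a² = 400, b² = 144.
a = 20. Vertices at (h, k ± a).

(-5, -18) and (-5, 22)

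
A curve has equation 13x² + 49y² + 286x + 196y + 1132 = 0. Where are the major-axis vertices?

(-18, -2) and (-4, -2)

Rearranging, 13(x² + 22x) + 49(y² + 4y) = -1132.
13(x + 11)² + 49(y + 2)² = -1132 + 1573 + 196 = 637
Dividing both sides by 637: (x + 11)²/49 + (y + 2)²/13 = 1
Ellipse, center (-11, -2), major axis horizontal; a² = 49, b² = 13.
a = 7. Vertices at (h ± a, k).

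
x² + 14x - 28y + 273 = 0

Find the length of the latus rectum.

Only x is squared. Complete the square in x: (x + 7)² = 28(y - 8).
Vertex (-7, 8); 4p = 28 so p = 7. Opens up.
Latus rectum length = |4p| = 28.

28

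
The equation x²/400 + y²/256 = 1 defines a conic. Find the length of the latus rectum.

Center (0, 0). The larger denominator 400 sits under the x-term, so the major axis is horizontal; a² = 400, b² = 256.
Latus rectum length = 2b²/a = 2·256/20 = 128/5.

128/5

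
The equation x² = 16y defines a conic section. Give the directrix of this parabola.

y = -4

Vertex (0, 0); 4p = 16 so p = 4. Opens up.
Directrix is the horizontal line y = k − p = 0 − (4) = -4.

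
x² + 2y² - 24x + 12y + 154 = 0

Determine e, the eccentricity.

Group: (x² - 24x) + 2(y² + 6y) = -154
Complete the square in x and y: (x - 12)² + 2(y + 3)² = -154 + 144 + 18 = 8
Divide through by 8 to get (x - 12)²/8 + (y + 3)²/4 = 1.
Ellipse, center (12, -3), major axis horizontal; a² = 8, b² = 4.
c² = a² - b² = 4, so c = 2.
e = c/a = 2/2√2 = √2/2.

e = √2/2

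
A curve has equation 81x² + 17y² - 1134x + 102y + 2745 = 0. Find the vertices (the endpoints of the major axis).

Group the x- and y-terms: 81(x² - 14x) + 17(y² + 6y) = -2745
Complete the square in x and y: 81(x - 7)² + 17(y + 3)² = -2745 + 3969 + 153 = 1377
Divide through by 1377 to get (x - 7)²/17 + (y + 3)²/81 = 1.
Ellipse, center (7, -3), major axis vertical; a² = 81, b² = 17.
a = 9. Vertices at (h, k ± a).

(7, -12) and (7, 6)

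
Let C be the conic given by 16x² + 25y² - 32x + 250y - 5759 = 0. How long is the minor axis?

Rearranging, 16(x² - 2x) + 25(y² + 10y) = 5759.
Complete the square in x and y: 16(x - 1)² + 25(y + 5)² = 5759 + 16 + 625 = 6400
Divide by 6400: (x - 1)²/400 + (y + 5)²/256 = 1
Ellipse, center (1, -5), major axis horizontal; a² = 400, b² = 256.
b² = 256 so b = 16; the minor axis has length 2b = 32.

32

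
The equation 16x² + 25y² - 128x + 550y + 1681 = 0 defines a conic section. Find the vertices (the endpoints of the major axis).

(-6, -11) and (14, -11)

Collect terms: 16(x² - 8x) + 25(y² + 22y) = -1681
Complete the square: 16(x - 4)² + 25(y + 11)² = -1681 + 256 + 3025 = 1600
Dividing both sides by 1600: (x - 4)²/100 + (y + 11)²/64 = 1
Ellipse, center (4, -11), major axis horizontal; a² = 100, b² = 64.
a = 10. Vertices at (h ± a, k).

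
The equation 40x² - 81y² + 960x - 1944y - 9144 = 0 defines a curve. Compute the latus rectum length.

40(x² + 24x) -81(y² + 24y) = 9144
Complete the square in x and y: 40(x + 12)² -81(y + 12)² = 9144 + 5760 - 11664 = 3240
Dividing both sides by 3240: (x + 12)²/81 - (y + 12)²/40 = 1
Hyperbola, center (-12, -12), transverse axis horizontal; a² = 81, b² = 40.
Latus rectum length = 2b²/a = 2·40/9 = 80/9.

80/9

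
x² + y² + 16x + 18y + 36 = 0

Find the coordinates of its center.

(-8, -9)

Collect terms: (x² + 16x) + (y² + 18y) = -36
Completing the square gives (x + 8)² + (y + 9)² = -36 + 64 + 81 = 109.
So (x + 8)² + (y + 9)² = 109.
Circle centered at (-8, -9) with r² = 109.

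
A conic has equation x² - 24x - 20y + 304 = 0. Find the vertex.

Only x is squared. Complete the square in x: (x - 12)² = 20(y - 8).
Vertex (12, 8); 4p = 20 so p = 5. Opens up.

(12, 8)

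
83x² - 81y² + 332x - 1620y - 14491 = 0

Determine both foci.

Rearranging, 83(x² + 4x) -81(y² + 20y) = 14491.
Complete the square: 83(x + 2)² -81(y + 10)² = 14491 + 332 - 8100 = 6723
Divide by 6723: (x + 2)²/81 - (y + 10)²/83 = 1
Hyperbola, center (-2, -10), transverse axis horizontal; a² = 81, b² = 83.
c² = a² + b² = 81 + 83 = 164, so c = 2√41.
Foci lie on the horizontal axis through the center: (h ± c, k).

(-2 - 2√41, -10) and (-2 + 2√41, -10)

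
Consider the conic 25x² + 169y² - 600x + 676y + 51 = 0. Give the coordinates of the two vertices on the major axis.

Collect terms: 25(x² - 24x) + 169(y² + 4y) = -51
Complete the square: 25(x - 12)² + 169(y + 2)² = -51 + 3600 + 676 = 4225
Divide through by 4225 to get (x - 12)²/169 + (y + 2)²/25 = 1.
Ellipse, center (12, -2), major axis horizontal; a² = 169, b² = 25.
a = 13. Vertices at (h ± a, k).

(-1, -2) and (25, -2)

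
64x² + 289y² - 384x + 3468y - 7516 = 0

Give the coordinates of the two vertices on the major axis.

Rearranging, 64(x² - 6x) + 289(y² + 12y) = 7516.
Complete the square: 64(x - 3)² + 289(y + 6)² = 7516 + 576 + 10404 = 18496
Dividing both sides by 18496: (x - 3)²/289 + (y + 6)²/64 = 1
Ellipse, center (3, -6), major axis horizontal; a² = 289, b² = 64.
a = 17. Vertices at (h ± a, k).

(-14, -6) and (20, -6)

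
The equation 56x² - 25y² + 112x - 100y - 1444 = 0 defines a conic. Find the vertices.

56(x² + 2x) -25(y² + 4y) = 1444
56(x + 1)² -25(y + 2)² = 1444 + 56 - 100 = 1400
Divide by 1400: (x + 1)²/25 - (y + 2)²/56 = 1
Hyperbola, center (-1, -2), transverse axis horizontal; a² = 25, b² = 56.
a = 5. Vertices at (h ± a, k).

(-6, -2) and (4, -2)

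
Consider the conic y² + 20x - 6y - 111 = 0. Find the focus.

Only y is squared. Complete the square in y: (y - 3)² = -20(x - 6).
Vertex (6, 3); 4p = -20 so p = -5. Opens left.
Focus is p units from the vertex along the axis: (h + p, k).

(1, 3)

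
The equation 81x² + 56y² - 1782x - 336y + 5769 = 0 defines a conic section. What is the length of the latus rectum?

Group the x- and y-terms: 81(x² - 22x) + 56(y² - 6y) = -5769
Completing the square gives 81(x - 11)² + 56(y - 3)² = -5769 + 9801 + 504 = 4536.
Dividing both sides by 4536: (x - 11)²/56 + (y - 3)²/81 = 1
Ellipse, center (11, 3), major axis vertical; a² = 81, b² = 56.
Latus rectum length = 2b²/a = 2·56/9 = 112/9.

112/9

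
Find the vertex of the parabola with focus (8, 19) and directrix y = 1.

The vertex is the midpoint between the focus and the directrix along the axis of symmetry.
Axis is vertical (directrix is horizontal). Vertex y-coordinate = (19 + 1)/2 = 10; x-coordinate = 8.

(8, 10)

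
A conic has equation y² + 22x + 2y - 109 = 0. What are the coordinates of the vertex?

(5, -1)

Only y is squared. Complete the square in y: (y + 1)² = -22(x - 5).
Vertex (5, -1); 4p = -22 so p = -11/2. Opens left.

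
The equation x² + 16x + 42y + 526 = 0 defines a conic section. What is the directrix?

y = -1/2

Only x is squared. Complete the square in x: (x + 8)² = -42(y + 11).
Vertex (-8, -11); 4p = -42 so p = -21/2. Opens down.
Directrix is the horizontal line y = k − p = -11 − (-21/2) = -1/2.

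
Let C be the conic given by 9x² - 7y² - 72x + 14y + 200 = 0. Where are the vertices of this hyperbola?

(4, -2) and (4, 4)

Rearranging, 9(x² - 8x) -7(y² - 2y) = -200.
9(x - 4)² -7(y - 1)² = -200 + 144 - 7 = -63
Divide through by -63 to get (y - 1)²/9 - (x - 4)²/7 = 1.
Hyperbola, center (4, 1), transverse axis vertical; a² = 9, b² = 7.
a = 3. Vertices at (h, k ± a).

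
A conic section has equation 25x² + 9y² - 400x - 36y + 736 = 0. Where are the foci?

(8, -6) and (8, 10)

Group the x- and y-terms: 25(x² - 16x) + 9(y² - 4y) = -736
Completing the square gives 25(x - 8)² + 9(y - 2)² = -736 + 1600 + 36 = 900.
Divide through by 900 to get (x - 8)²/36 + (y - 2)²/100 = 1.
Ellipse, center (8, 2), major axis vertical; a² = 100, b² = 36.
c² = a² - b² = 100 - 36 = 64, so c = 8.
Foci lie on the vertical axis through the center: (h, k ± c).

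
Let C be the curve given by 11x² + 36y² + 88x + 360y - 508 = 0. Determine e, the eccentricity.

Group: 11(x² + 8x) + 36(y² + 10y) = 508
Complete the square in x and y: 11(x + 4)² + 36(y + 5)² = 508 + 176 + 900 = 1584
Dividing both sides by 1584: (x + 4)²/144 + (y + 5)²/44 = 1
Ellipse, center (-4, -5), major axis horizontal; a² = 144, b² = 44.
c² = a² - b² = 100, so c = 10.
e = c/a = 10/12 = 5/6.

e = 5/6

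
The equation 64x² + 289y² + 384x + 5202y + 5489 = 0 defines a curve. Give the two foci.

(-18, -9) and (12, -9)

Group the x- and y-terms: 64(x² + 6x) + 289(y² + 18y) = -5489
Complete the square in x and y: 64(x + 3)² + 289(y + 9)² = -5489 + 576 + 23409 = 18496
Divide through by 18496 to get (x + 3)²/289 + (y + 9)²/64 = 1.
Ellipse, center (-3, -9), major axis horizontal; a² = 289, b² = 64.
c² = a² - b² = 289 - 64 = 225, so c = 15.
Foci lie on the horizontal axis through the center: (h ± c, k).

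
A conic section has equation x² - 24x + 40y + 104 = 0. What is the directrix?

y = 11

Only x is squared. Complete the square in x: (x - 12)² = -40(y - 1).
Vertex (12, 1); 4p = -40 so p = -10. Opens down.
Directrix is the horizontal line y = k − p = 1 − (-10) = 11.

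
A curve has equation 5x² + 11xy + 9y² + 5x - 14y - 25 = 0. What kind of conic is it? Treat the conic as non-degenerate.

A = 5, B = 11, C = 9.
Discriminant B² − 4AC = 11² − 4·5·9 = -59.
B² − 4AC < 0 ⇒ ellipse.

ellipse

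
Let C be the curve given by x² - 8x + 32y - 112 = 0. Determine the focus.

Only x is squared. Complete the square in x: (x - 4)² = -32(y - 4).
Vertex (4, 4); 4p = -32 so p = -8. Opens down.
Focus is p units from the vertex along the axis: (h, k + p).

(4, -4)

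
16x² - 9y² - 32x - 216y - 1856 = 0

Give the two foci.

Rearranging, 16(x² - 2x) -9(y² + 24y) = 1856.
16(x - 1)² -9(y + 12)² = 1856 + 16 - 1296 = 576
Divide through by 576 to get (x - 1)²/36 - (y + 12)²/64 = 1.
Hyperbola, center (1, -12), transverse axis horizontal; a² = 36, b² = 64.
c² = a² + b² = 36 + 64 = 100, so c = 10.
Foci lie on the horizontal axis through the center: (h ± c, k).

(-9, -12) and (11, -12)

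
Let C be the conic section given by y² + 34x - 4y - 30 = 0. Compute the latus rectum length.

34

Only y is squared. Complete the square in y: (y - 2)² = -34(x - 1).
Vertex (1, 2); 4p = -34 so p = -17/2. Opens left.
Latus rectum length = |4p| = 34.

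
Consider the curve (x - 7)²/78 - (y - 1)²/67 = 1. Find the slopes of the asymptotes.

√5226/78 and -√5226/78

Center (7, 1). The positive term is the x-term, so the transverse axis is horizontal; a² = 78, b² = 67.
For a horizontal hyperbola the asymptotes have slope ±b/a.
Here that is ±√67/√78 = ±√5226/78.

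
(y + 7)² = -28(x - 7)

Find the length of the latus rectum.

Vertex (7, -7); 4p = -28 so p = -7. Opens left.
Latus rectum length = |4p| = 28.

28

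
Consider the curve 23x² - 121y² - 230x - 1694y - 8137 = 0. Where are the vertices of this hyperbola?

(-6, -7) and (16, -7)

Group the x- and y-terms: 23(x² - 10x) -121(y² + 14y) = 8137
Completing the square gives 23(x - 5)² -121(y + 7)² = 8137 + 575 - 5929 = 2783.
Dividing both sides by 2783: (x - 5)²/121 - (y + 7)²/23 = 1
Hyperbola, center (5, -7), transverse axis horizontal; a² = 121, b² = 23.
a = 11. Vertices at (h ± a, k).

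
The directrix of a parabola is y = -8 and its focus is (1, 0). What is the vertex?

(1, -4)

The vertex is the midpoint between the focus and the directrix along the axis of symmetry.
Axis is vertical (directrix is horizontal). Vertex y-coordinate = (0 + (-8))/2 = -4; x-coordinate = 1.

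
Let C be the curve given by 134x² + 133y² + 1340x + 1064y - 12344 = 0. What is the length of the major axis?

Rearranging, 134(x² + 10x) + 133(y² + 8y) = 12344.
Complete the square: 134(x + 5)² + 133(y + 4)² = 12344 + 3350 + 2128 = 17822
Divide through by 17822 to get (x + 5)²/133 + (y + 4)²/134 = 1.
Ellipse, center (-5, -4), major axis vertical; a² = 134, b² = 133.
a² = 134 so a = √134; the major axis has length 2a = 2√134.

2√134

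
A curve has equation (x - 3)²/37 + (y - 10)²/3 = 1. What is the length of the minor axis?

2√3

Center (3, 10). The larger denominator 37 sits under the x-term, so the major axis is horizontal; a² = 37, b² = 3.
b² = 3 so b = √3; the minor axis has length 2b = 2√3.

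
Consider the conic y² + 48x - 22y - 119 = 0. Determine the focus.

Only y is squared. Complete the square in y: (y - 11)² = -48(x - 5).
Vertex (5, 11); 4p = -48 so p = -12. Opens left.
Focus is p units from the vertex along the axis: (h + p, k).

(-7, 11)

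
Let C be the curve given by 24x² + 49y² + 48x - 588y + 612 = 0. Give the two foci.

Group the x- and y-terms: 24(x² + 2x) + 49(y² - 12y) = -612
24(x + 1)² + 49(y - 6)² = -612 + 24 + 1764 = 1176
Divide through by 1176 to get (x + 1)²/49 + (y - 6)²/24 = 1.
Ellipse, center (-1, 6), major axis horizontal; a² = 49, b² = 24.
c² = a² - b² = 49 - 24 = 25, so c = 5.
Foci lie on the horizontal axis through the center: (h ± c, k).

(-6, 6) and (4, 6)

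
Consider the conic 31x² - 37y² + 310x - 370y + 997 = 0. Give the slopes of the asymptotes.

31(x² + 10x) -37(y² + 10y) = -997
Complete the square in x and y: 31(x + 5)² -37(y + 5)² = -997 + 775 - 925 = -1147
Divide by -1147: (y + 5)²/31 - (x + 5)²/37 = 1
Hyperbola, center (-5, -5), transverse axis vertical; a² = 31, b² = 37.
For a vertical hyperbola the asymptotes have slope ±a/b.
Here that is ±√31/√37 = ±√1147/37.

√1147/37 and -√1147/37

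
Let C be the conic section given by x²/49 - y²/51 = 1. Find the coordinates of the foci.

(-10, 0) and (10, 0)

Center (0, 0). The positive term is the x-term, so the transverse axis is horizontal; a² = 49, b² = 51.
c² = a² + b² = 49 + 51 = 100, so c = 10.
Foci lie on the horizontal axis through the center: (h ± c, k).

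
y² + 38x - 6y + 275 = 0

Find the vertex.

Only y is squared. Complete the square in y: (y - 3)² = -38(x + 7).
Vertex (-7, 3); 4p = -38 so p = -19/2. Opens left.

(-7, 3)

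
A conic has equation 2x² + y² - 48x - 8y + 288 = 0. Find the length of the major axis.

2(x² - 24x) + (y² - 8y) = -288
2(x - 12)² + (y - 4)² = -288 + 288 + 16 = 16
Divide through by 16 to get (x - 12)²/8 + (y - 4)²/16 = 1.
Ellipse, center (12, 4), major axis vertical; a² = 16, b² = 8.
a² = 16 so a = 4; the major axis has length 2a = 8.

8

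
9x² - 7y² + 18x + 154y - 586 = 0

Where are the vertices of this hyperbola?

9(x² + 2x) -7(y² - 22y) = 586
9(x + 1)² -7(y - 11)² = 586 + 9 - 847 = -252
Divide by -252: (y - 11)²/36 - (x + 1)²/28 = 1
Hyperbola, center (-1, 11), transverse axis vertical; a² = 36, b² = 28.
a = 6. Vertices at (h, k ± a).

(-1, 5) and (-1, 17)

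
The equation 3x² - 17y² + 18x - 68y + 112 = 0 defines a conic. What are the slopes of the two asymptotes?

√51/17 and -√51/17

Group the x- and y-terms: 3(x² + 6x) -17(y² + 4y) = -112
3(x + 3)² -17(y + 2)² = -112 + 27 - 68 = -153
Divide through by -153 to get (y + 2)²/9 - (x + 3)²/51 = 1.
Hyperbola, center (-3, -2), transverse axis vertical; a² = 9, b² = 51.
For a vertical hyperbola the asymptotes have slope ±a/b.
Here that is ±3/√51 = ±√51/17.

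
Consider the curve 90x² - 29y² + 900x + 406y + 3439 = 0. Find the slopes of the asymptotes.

Collect terms: 90(x² + 10x) -29(y² - 14y) = -3439
Complete the square in x and y: 90(x + 5)² -29(y - 7)² = -3439 + 2250 - 1421 = -2610
Divide through by -2610 to get (y - 7)²/90 - (x + 5)²/29 = 1.
Hyperbola, center (-5, 7), transverse axis vertical; a² = 90, b² = 29.
For a vertical hyperbola the asymptotes have slope ±a/b.
Here that is ±3√10/√29 = ±3√290/29.

3√290/29 and -3√290/29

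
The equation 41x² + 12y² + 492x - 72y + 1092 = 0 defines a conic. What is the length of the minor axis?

41(x² + 12x) + 12(y² - 6y) = -1092
Complete the square in x and y: 41(x + 6)² + 12(y - 3)² = -1092 + 1476 + 108 = 492
Divide by 492: (x + 6)²/12 + (y - 3)²/41 = 1
Ellipse, center (-6, 3), major axis vertical; a² = 41, b² = 12.
b² = 12 so b = 2√3; the minor axis has length 2b = 4√3.

4√3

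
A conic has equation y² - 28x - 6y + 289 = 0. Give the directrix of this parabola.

Only y is squared. Complete the square in y: (y - 3)² = 28(x - 10).
Vertex (10, 3); 4p = 28 so p = 7. Opens right.
Directrix is the vertical line x = h − p = 10 − (7) = 3.

x = 3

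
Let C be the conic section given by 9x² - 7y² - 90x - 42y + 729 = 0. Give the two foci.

Group: 9(x² - 10x) -7(y² + 6y) = -729
Complete the square in x and y: 9(x - 5)² -7(y + 3)² = -729 + 225 - 63 = -567
Divide by -567: (y + 3)²/81 - (x - 5)²/63 = 1
Hyperbola, center (5, -3), transverse axis vertical; a² = 81, b² = 63.
c² = a² + b² = 81 + 63 = 144, so c = 12.
Foci lie on the vertical axis through the center: (h, k ± c).

(5, -15) and (5, 9)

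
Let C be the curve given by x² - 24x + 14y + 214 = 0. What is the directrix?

y = -3/2

Only x is squared. Complete the square in x: (x - 12)² = -14(y + 5).
Vertex (12, -5); 4p = -14 so p = -7/2. Opens down.
Directrix is the horizontal line y = k − p = -5 − (-7/2) = -3/2.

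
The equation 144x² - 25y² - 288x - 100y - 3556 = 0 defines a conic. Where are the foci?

Group: 144(x² - 2x) -25(y² + 4y) = 3556
Complete the square in x and y: 144(x - 1)² -25(y + 2)² = 3556 + 144 - 100 = 3600
Divide by 3600: (x - 1)²/25 - (y + 2)²/144 = 1
Hyperbola, center (1, -2), transverse axis horizontal; a² = 25, b² = 144.
c² = a² + b² = 25 + 144 = 169, so c = 13.
Foci lie on the horizontal axis through the center: (h ± c, k).

(-12, -2) and (14, -2)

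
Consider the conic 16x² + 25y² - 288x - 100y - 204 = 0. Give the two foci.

(3, 2) and (15, 2)

Collect terms: 16(x² - 18x) + 25(y² - 4y) = 204
Complete the square: 16(x - 9)² + 25(y - 2)² = 204 + 1296 + 100 = 1600
Divide by 1600: (x - 9)²/100 + (y - 2)²/64 = 1
Ellipse, center (9, 2), major axis horizontal; a² = 100, b² = 64.
c² = a² - b² = 100 - 64 = 36, so c = 6.
Foci lie on the horizontal axis through the center: (h ± c, k).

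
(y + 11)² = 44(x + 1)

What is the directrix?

x = -12

Vertex (-1, -11); 4p = 44 so p = 11. Opens right.
Directrix is the vertical line x = h − p = -1 − (11) = -12.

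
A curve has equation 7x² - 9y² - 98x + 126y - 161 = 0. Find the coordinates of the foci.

Group: 7(x² - 14x) -9(y² - 14y) = 161
Complete the square: 7(x - 7)² -9(y - 7)² = 161 + 343 - 441 = 63
Divide through by 63 to get (x - 7)²/9 - (y - 7)²/7 = 1.
Hyperbola, center (7, 7), transverse axis horizontal; a² = 9, b² = 7.
c² = a² + b² = 9 + 7 = 16, so c = 4.
Foci lie on the horizontal axis through the center: (h ± c, k).

(3, 7) and (11, 7)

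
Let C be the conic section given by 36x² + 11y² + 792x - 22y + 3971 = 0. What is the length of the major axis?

Rearranging, 36(x² + 22x) + 11(y² - 2y) = -3971.
Completing the square gives 36(x + 11)² + 11(y - 1)² = -3971 + 4356 + 11 = 396.
Divide by 396: (x + 11)²/11 + (y - 1)²/36 = 1
Ellipse, center (-11, 1), major axis vertical; a² = 36, b² = 11.
a² = 36 so a = 6; the major axis has length 2a = 12.

12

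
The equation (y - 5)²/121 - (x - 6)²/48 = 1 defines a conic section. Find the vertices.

Center (6, 5). The positive term is the y-term, so the transverse axis is vertical; a² = 121, b² = 48.
a = 11. Vertices at (h, k ± a).

(6, -6) and (6, 16)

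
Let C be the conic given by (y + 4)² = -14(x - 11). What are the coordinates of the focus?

Vertex (11, -4); 4p = -14 so p = -7/2. Opens left.
Focus is p units from the vertex along the axis: (h + p, k).

(15/2, -4)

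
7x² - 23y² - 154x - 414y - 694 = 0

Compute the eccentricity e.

e = √210/7

Collect terms: 7(x² - 22x) -23(y² + 18y) = 694
Complete the square in x and y: 7(x - 11)² -23(y + 9)² = 694 + 847 - 1863 = -322
Divide through by -322 to get (y + 9)²/14 - (x - 11)²/46 = 1.
Hyperbola, center (11, -9), transverse axis vertical; a² = 14, b² = 46.
c² = a² + b² = 60, so c = 2√15.
e = c/a = 2√15/√14 = √210/7.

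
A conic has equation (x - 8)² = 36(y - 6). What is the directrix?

y = -3

Vertex (8, 6); 4p = 36 so p = 9. Opens up.
Directrix is the horizontal line y = k − p = 6 − (9) = -3.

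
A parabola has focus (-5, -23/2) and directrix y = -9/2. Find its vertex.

The vertex is the midpoint between the focus and the directrix along the axis of symmetry.
Axis is vertical (directrix is horizontal). Vertex y-coordinate = (-23/2 + (-9/2))/2 = -8; x-coordinate = -5.

(-5, -8)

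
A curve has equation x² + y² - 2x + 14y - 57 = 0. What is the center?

(1, -7)

Group: (x² - 2x) + (y² + 14y) = 57
Complete the square in x and y: (x - 1)² + (y + 7)² = 57 + 1 + 49 = 107
So (x - 1)² + (y + 7)² = 107.
Circle centered at (1, -7) with r² = 107.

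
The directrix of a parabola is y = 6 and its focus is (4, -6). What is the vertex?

The vertex is the midpoint between the focus and the directrix along the axis of symmetry.
Axis is vertical (directrix is horizontal). Vertex y-coordinate = (-6 + 6)/2 = 0; x-coordinate = 4.

(4, 0)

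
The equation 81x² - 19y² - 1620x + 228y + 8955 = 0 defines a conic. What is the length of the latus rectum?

Collect terms: 81(x² - 20x) -19(y² - 12y) = -8955
Complete the square in x and y: 81(x - 10)² -19(y - 6)² = -8955 + 8100 - 684 = -1539
Divide by -1539: (y - 6)²/81 - (x - 10)²/19 = 1
Hyperbola, center (10, 6), transverse axis vertical; a² = 81, b² = 19.
Latus rectum length = 2b²/a = 2·19/9 = 38/9.

38/9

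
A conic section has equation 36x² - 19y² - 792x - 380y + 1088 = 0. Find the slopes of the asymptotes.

Group the x- and y-terms: 36(x² - 22x) -19(y² + 20y) = -1088
Complete the square: 36(x - 11)² -19(y + 10)² = -1088 + 4356 - 1900 = 1368
Divide by 1368: (x - 11)²/38 - (y + 10)²/72 = 1
Hyperbola, center (11, -10), transverse axis horizontal; a² = 38, b² = 72.
For a horizontal hyperbola the asymptotes have slope ±b/a.
Here that is ±6√2/√38 = ±6√19/19.

6√19/19 and -6√19/19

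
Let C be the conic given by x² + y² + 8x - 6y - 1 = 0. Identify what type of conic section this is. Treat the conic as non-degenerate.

No xy term. Coefficients of x² and y² are A = 1, C = 1.
A = C (same sign) ⇒ circle.

circle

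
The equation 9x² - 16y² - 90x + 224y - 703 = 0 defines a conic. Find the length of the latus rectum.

9(x² - 10x) -16(y² - 14y) = 703
9(x - 5)² -16(y - 7)² = 703 + 225 - 784 = 144
Dividing both sides by 144: (x - 5)²/16 - (y - 7)²/9 = 1
Hyperbola, center (5, 7), transverse axis horizontal; a² = 16, b² = 9.
Latus rectum length = 2b²/a = 2·9/4 = 9/2.

9/2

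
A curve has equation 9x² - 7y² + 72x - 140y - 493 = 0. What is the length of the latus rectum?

14/3

Group the x- and y-terms: 9(x² + 8x) -7(y² + 20y) = 493
9(x + 4)² -7(y + 10)² = 493 + 144 - 700 = -63
Dividing both sides by -63: (y + 10)²/9 - (x + 4)²/7 = 1
Hyperbola, center (-4, -10), transverse axis vertical; a² = 9, b² = 7.
Latus rectum length = 2b²/a = 2·7/3 = 14/3.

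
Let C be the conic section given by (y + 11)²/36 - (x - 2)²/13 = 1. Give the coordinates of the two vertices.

Center (2, -11). The positive term is the y-term, so the transverse axis is vertical; a² = 36, b² = 13.
a = 6. Vertices at (h, k ± a).

(2, -17) and (2, -5)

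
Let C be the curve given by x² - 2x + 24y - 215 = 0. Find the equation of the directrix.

Only x is squared. Complete the square in x: (x - 1)² = -24(y - 9).
Vertex (1, 9); 4p = -24 so p = -6. Opens down.
Directrix is the horizontal line y = k − p = 9 − (-6) = 15.

y = 15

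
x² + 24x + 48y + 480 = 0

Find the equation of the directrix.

y = 5

Only x is squared. Complete the square in x: (x + 12)² = -48(y + 7).
Vertex (-12, -7); 4p = -48 so p = -12. Opens down.
Directrix is the horizontal line y = k − p = -7 − (-12) = 5.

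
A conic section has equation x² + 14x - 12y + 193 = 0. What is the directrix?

y = 9

Only x is squared. Complete the square in x: (x + 7)² = 12(y - 12).
Vertex (-7, 12); 4p = 12 so p = 3. Opens up.
Directrix is the horizontal line y = k − p = 12 − (3) = 9.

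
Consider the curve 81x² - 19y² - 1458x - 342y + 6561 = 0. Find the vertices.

Group the x- and y-terms: 81(x² - 18x) -19(y² + 18y) = -6561
Complete the square: 81(x - 9)² -19(y + 9)² = -6561 + 6561 - 1539 = -1539
Divide by -1539: (y + 9)²/81 - (x - 9)²/19 = 1
Hyperbola, center (9, -9), transverse axis vertical; a² = 81, b² = 19.
a = 9. Vertices at (h, k ± a).

(9, -18) and (9, 0)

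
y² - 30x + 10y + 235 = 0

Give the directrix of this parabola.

x = -1/2

Only y is squared. Complete the square in y: (y + 5)² = 30(x - 7).
Vertex (7, -5); 4p = 30 so p = 15/2. Opens right.
Directrix is the vertical line x = h − p = 7 − (15/2) = -1/2.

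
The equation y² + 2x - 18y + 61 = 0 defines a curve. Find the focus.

Only y is squared. Complete the square in y: (y - 9)² = -2(x - 10).
Vertex (10, 9); 4p = -2 so p = -1/2. Opens left.
Focus is p units from the vertex along the axis: (h + p, k).

(19/2, 9)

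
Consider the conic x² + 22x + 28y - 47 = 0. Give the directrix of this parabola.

Only x is squared. Complete the square in x: (x + 11)² = -28(y - 6).
Vertex (-11, 6); 4p = -28 so p = -7. Opens down.
Directrix is the horizontal line y = k − p = 6 − (-7) = 13.

y = 13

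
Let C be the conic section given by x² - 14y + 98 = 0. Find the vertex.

(0, 7)

Only x is squared. Complete the square in x: x² = 14(y - 7).
Vertex (0, 7); 4p = 14 so p = 7/2. Opens up.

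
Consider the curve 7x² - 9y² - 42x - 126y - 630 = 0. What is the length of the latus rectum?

28/3

Group the x- and y-terms: 7(x² - 6x) -9(y² + 14y) = 630
Completing the square gives 7(x - 3)² -9(y + 7)² = 630 + 63 - 441 = 252.
Dividing both sides by 252: (x - 3)²/36 - (y + 7)²/28 = 1
Hyperbola, center (3, -7), transverse axis horizontal; a² = 36, b² = 28.
Latus rectum length = 2b²/a = 2·28/6 = 28/3.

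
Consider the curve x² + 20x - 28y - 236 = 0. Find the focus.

(-10, -5)

Only x is squared. Complete the square in x: (x + 10)² = 28(y + 12).
Vertex (-10, -12); 4p = 28 so p = 7. Opens up.
Focus is p units from the vertex along the axis: (h, k + p).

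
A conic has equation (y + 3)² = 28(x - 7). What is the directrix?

Vertex (7, -3); 4p = 28 so p = 7. Opens right.
Directrix is the vertical line x = h − p = 7 − (7) = 0.

x = 0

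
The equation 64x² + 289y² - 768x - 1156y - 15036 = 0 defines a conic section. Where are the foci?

(-9, 2) and (21, 2)

Rearranging, 64(x² - 12x) + 289(y² - 4y) = 15036.
64(x - 6)² + 289(y - 2)² = 15036 + 2304 + 1156 = 18496
Divide through by 18496 to get (x - 6)²/289 + (y - 2)²/64 = 1.
Ellipse, center (6, 2), major axis horizontal; a² = 289, b² = 64.
c² = a² - b² = 289 - 64 = 225, so c = 15.
Foci lie on the horizontal axis through the center: (h ± c, k).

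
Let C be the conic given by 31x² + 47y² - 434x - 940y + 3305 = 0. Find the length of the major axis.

Rearranging, 31(x² - 14x) + 47(y² - 20y) = -3305.
31(x - 7)² + 47(y - 10)² = -3305 + 1519 + 4700 = 2914
Dividing both sides by 2914: (x - 7)²/94 + (y - 10)²/62 = 1
Ellipse, center (7, 10), major axis horizontal; a² = 94, b² = 62.
a² = 94 so a = √94; the major axis has length 2a = 2√94.

2√94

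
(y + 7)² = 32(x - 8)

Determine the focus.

(16, -7)

Vertex (8, -7); 4p = 32 so p = 8. Opens right.
Focus is p units from the vertex along the axis: (h + p, k).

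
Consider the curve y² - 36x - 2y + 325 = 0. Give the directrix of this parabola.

x = 0

Only y is squared. Complete the square in y: (y - 1)² = 36(x - 9).
Vertex (9, 1); 4p = 36 so p = 9. Opens right.
Directrix is the vertical line x = h − p = 9 − (9) = 0.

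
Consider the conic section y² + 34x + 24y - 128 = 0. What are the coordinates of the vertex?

(8, -12)

Only y is squared. Complete the square in y: (y + 12)² = -34(x - 8).
Vertex (8, -12); 4p = -34 so p = -17/2. Opens left.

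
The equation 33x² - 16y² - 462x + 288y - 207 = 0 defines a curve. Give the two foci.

Group the x- and y-terms: 33(x² - 14x) -16(y² - 18y) = 207
Completing the square gives 33(x - 7)² -16(y - 9)² = 207 + 1617 - 1296 = 528.
Dividing both sides by 528: (x - 7)²/16 - (y - 9)²/33 = 1
Hyperbola, center (7, 9), transverse axis horizontal; a² = 16, b² = 33.
c² = a² + b² = 16 + 33 = 49, so c = 7.
Foci lie on the horizontal axis through the center: (h ± c, k).

(0, 9) and (14, 9)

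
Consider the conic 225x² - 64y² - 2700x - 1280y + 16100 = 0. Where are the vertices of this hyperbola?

(6, -25) and (6, 5)

Collect terms: 225(x² - 12x) -64(y² + 20y) = -16100
Completing the square gives 225(x - 6)² -64(y + 10)² = -16100 + 8100 - 6400 = -14400.
Divide by -14400: (y + 10)²/225 - (x - 6)²/64 = 1
Hyperbola, center (6, -10), transverse axis vertical; a² = 225, b² = 64.
a = 15. Vertices at (h, k ± a).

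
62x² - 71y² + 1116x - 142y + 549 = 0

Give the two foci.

(-9 - √133, -1) and (-9 + √133, -1)

Group: 62(x² + 18x) -71(y² + 2y) = -549
Completing the square gives 62(x + 9)² -71(y + 1)² = -549 + 5022 - 71 = 4402.
Divide through by 4402 to get (x + 9)²/71 - (y + 1)²/62 = 1.
Hyperbola, center (-9, -1), transverse axis horizontal; a² = 71, b² = 62.
c² = a² + b² = 71 + 62 = 133, so c = √133.
Foci lie on the horizontal axis through the center: (h ± c, k).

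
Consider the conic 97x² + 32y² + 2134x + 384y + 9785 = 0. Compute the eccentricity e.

e = √6305/97

Collect terms: 97(x² + 22x) + 32(y² + 12y) = -9785
Complete the square in x and y: 97(x + 11)² + 32(y + 6)² = -9785 + 11737 + 1152 = 3104
Divide through by 3104 to get (x + 11)²/32 + (y + 6)²/97 = 1.
Ellipse, center (-11, -6), major axis vertical; a² = 97, b² = 32.
c² = a² - b² = 65, so c = √65.
e = c/a = √65/√97 = √6305/97.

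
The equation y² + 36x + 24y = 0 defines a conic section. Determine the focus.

Only y is squared. Complete the square in y: (y + 12)² = -36(x - 4).
Vertex (4, -12); 4p = -36 so p = -9. Opens left.
Focus is p units from the vertex along the axis: (h + p, k).

(-5, -12)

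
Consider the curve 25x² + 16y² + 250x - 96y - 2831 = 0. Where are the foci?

(-5, -6) and (-5, 12)

Collect terms: 25(x² + 10x) + 16(y² - 6y) = 2831
Completing the square gives 25(x + 5)² + 16(y - 3)² = 2831 + 625 + 144 = 3600.
Dividing both sides by 3600: (x + 5)²/144 + (y - 3)²/225 = 1
Ellipse, center (-5, 3), major axis vertical; a² = 225, b² = 144.
c² = a² - b² = 225 - 144 = 81, so c = 9.
Foci lie on the vertical axis through the center: (h, k ± c).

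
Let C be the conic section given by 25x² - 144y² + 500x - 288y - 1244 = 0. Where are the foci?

(-23, -1) and (3, -1)

25(x² + 20x) -144(y² + 2y) = 1244
25(x + 10)² -144(y + 1)² = 1244 + 2500 - 144 = 3600
Divide through by 3600 to get (x + 10)²/144 - (y + 1)²/25 = 1.
Hyperbola, center (-10, -1), transverse axis horizontal; a² = 144, b² = 25.
c² = a² + b² = 144 + 25 = 169, so c = 13.
Foci lie on the horizontal axis through the center: (h ± c, k).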